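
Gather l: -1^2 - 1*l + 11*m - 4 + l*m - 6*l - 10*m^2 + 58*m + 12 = l*(m - 7) - 10*m^2 + 69*m + 7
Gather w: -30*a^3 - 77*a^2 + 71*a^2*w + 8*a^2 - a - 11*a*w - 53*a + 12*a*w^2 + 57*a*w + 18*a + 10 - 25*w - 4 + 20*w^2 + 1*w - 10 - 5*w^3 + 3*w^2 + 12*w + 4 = -30*a^3 - 69*a^2 - 36*a - 5*w^3 + w^2*(12*a + 23) + w*(71*a^2 + 46*a - 12)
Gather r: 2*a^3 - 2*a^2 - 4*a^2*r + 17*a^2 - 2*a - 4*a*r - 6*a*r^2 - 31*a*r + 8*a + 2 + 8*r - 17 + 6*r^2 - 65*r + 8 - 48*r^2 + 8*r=2*a^3 + 15*a^2 + 6*a + r^2*(-6*a - 42) + r*(-4*a^2 - 35*a - 49) - 7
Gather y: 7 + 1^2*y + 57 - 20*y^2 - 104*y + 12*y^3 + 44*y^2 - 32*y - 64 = 12*y^3 + 24*y^2 - 135*y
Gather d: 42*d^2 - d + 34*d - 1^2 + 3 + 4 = 42*d^2 + 33*d + 6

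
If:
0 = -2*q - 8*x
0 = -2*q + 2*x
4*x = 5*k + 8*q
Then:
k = 0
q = 0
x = 0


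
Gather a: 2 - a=2 - a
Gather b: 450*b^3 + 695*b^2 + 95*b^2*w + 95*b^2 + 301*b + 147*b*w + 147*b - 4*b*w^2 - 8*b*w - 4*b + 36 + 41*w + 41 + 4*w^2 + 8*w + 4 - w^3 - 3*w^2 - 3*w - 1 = 450*b^3 + b^2*(95*w + 790) + b*(-4*w^2 + 139*w + 444) - w^3 + w^2 + 46*w + 80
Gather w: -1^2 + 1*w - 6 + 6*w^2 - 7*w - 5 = 6*w^2 - 6*w - 12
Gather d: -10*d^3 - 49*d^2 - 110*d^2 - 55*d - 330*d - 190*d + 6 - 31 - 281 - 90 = -10*d^3 - 159*d^2 - 575*d - 396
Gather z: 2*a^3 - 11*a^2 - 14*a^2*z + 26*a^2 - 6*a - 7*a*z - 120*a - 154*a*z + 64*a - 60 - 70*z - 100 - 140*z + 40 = 2*a^3 + 15*a^2 - 62*a + z*(-14*a^2 - 161*a - 210) - 120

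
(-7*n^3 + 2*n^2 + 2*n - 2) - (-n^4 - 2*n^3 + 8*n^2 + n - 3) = n^4 - 5*n^3 - 6*n^2 + n + 1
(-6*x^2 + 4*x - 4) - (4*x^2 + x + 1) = -10*x^2 + 3*x - 5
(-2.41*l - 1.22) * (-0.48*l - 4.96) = 1.1568*l^2 + 12.5392*l + 6.0512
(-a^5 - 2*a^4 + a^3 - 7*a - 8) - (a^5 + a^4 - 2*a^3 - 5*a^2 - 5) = -2*a^5 - 3*a^4 + 3*a^3 + 5*a^2 - 7*a - 3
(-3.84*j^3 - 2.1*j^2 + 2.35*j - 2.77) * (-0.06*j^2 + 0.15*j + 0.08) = 0.2304*j^5 - 0.45*j^4 - 0.7632*j^3 + 0.3507*j^2 - 0.2275*j - 0.2216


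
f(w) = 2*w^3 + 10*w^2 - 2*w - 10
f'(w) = 6*w^2 + 20*w - 2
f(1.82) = 31.54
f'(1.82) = 54.27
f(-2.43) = 25.21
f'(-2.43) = -15.17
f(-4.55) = 17.73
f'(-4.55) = 31.22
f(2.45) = 74.54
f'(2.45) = 83.02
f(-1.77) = 13.78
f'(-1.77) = -18.60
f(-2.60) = 27.65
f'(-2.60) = -13.44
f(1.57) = 19.25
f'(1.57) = 44.19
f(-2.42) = 25.06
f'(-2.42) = -15.26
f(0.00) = -10.00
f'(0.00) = -2.00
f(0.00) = -10.00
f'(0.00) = -2.00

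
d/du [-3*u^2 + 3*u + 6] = 3 - 6*u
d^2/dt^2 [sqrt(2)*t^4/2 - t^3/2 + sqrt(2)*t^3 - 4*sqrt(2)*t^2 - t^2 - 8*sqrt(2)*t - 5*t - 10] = 6*sqrt(2)*t^2 - 3*t + 6*sqrt(2)*t - 8*sqrt(2) - 2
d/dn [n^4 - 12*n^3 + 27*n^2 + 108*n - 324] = 4*n^3 - 36*n^2 + 54*n + 108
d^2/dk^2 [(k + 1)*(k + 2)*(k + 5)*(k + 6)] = 12*k^2 + 84*k + 130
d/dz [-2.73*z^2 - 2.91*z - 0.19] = -5.46*z - 2.91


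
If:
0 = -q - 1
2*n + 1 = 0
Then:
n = -1/2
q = -1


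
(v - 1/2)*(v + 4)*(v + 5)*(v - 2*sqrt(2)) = v^4 - 2*sqrt(2)*v^3 + 17*v^3/2 - 17*sqrt(2)*v^2 + 31*v^2/2 - 31*sqrt(2)*v - 10*v + 20*sqrt(2)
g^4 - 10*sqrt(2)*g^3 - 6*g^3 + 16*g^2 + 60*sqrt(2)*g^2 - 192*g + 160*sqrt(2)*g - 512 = (g - 8)*(g + 2)*(g - 8*sqrt(2))*(g - 2*sqrt(2))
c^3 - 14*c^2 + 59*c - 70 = (c - 7)*(c - 5)*(c - 2)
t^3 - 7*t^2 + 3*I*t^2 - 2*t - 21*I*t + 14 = (t - 7)*(t + I)*(t + 2*I)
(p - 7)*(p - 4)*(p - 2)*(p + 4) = p^4 - 9*p^3 - 2*p^2 + 144*p - 224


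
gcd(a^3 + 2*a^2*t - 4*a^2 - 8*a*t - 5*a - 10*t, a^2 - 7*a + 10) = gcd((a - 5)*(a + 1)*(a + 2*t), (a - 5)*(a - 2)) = a - 5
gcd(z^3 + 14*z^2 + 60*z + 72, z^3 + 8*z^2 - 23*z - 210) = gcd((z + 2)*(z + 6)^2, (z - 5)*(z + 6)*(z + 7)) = z + 6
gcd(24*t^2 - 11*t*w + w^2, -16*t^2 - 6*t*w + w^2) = 8*t - w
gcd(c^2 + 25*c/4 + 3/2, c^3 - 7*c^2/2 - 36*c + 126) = c + 6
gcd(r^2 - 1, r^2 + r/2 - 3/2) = r - 1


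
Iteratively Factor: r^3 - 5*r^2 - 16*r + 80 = (r - 5)*(r^2 - 16) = (r - 5)*(r - 4)*(r + 4)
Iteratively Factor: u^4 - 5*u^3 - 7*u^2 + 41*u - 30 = (u + 3)*(u^3 - 8*u^2 + 17*u - 10) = (u - 1)*(u + 3)*(u^2 - 7*u + 10) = (u - 2)*(u - 1)*(u + 3)*(u - 5)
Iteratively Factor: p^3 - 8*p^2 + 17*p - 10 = (p - 1)*(p^2 - 7*p + 10) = (p - 5)*(p - 1)*(p - 2)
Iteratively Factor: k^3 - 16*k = (k)*(k^2 - 16) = k*(k - 4)*(k + 4)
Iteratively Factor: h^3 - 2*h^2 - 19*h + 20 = (h - 1)*(h^2 - h - 20) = (h - 1)*(h + 4)*(h - 5)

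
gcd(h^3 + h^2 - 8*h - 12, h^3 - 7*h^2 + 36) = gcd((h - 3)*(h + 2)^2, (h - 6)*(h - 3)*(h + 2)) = h^2 - h - 6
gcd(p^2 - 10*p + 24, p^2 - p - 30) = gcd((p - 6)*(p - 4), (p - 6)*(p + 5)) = p - 6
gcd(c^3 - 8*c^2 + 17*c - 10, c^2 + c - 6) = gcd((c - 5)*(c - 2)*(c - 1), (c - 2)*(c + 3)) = c - 2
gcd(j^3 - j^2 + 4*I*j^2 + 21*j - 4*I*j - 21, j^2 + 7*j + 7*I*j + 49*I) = j + 7*I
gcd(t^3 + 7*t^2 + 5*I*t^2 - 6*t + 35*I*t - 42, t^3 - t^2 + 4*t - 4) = t + 2*I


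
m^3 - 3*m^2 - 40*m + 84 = (m - 7)*(m - 2)*(m + 6)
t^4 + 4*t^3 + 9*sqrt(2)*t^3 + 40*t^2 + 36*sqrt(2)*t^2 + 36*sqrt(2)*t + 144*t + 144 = (t + 2)^2*(t + 3*sqrt(2))*(t + 6*sqrt(2))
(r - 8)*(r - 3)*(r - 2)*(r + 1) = r^4 - 12*r^3 + 33*r^2 - 2*r - 48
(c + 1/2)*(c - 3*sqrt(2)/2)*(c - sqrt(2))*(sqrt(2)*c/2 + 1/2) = sqrt(2)*c^4/2 - 2*c^3 + sqrt(2)*c^3/4 - c^2 + sqrt(2)*c^2/4 + sqrt(2)*c/8 + 3*c/2 + 3/4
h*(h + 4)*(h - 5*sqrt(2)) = h^3 - 5*sqrt(2)*h^2 + 4*h^2 - 20*sqrt(2)*h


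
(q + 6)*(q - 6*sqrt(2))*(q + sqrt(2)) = q^3 - 5*sqrt(2)*q^2 + 6*q^2 - 30*sqrt(2)*q - 12*q - 72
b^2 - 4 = (b - 2)*(b + 2)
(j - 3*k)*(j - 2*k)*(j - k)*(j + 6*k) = j^4 - 25*j^2*k^2 + 60*j*k^3 - 36*k^4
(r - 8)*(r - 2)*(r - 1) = r^3 - 11*r^2 + 26*r - 16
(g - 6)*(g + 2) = g^2 - 4*g - 12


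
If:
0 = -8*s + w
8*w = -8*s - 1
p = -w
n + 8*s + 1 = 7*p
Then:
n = -1/9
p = 1/9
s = -1/72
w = -1/9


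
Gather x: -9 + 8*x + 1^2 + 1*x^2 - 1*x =x^2 + 7*x - 8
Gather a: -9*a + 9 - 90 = -9*a - 81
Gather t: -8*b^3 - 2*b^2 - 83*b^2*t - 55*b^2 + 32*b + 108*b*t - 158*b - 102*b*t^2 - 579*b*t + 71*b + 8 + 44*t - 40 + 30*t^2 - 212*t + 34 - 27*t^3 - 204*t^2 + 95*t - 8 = -8*b^3 - 57*b^2 - 55*b - 27*t^3 + t^2*(-102*b - 174) + t*(-83*b^2 - 471*b - 73) - 6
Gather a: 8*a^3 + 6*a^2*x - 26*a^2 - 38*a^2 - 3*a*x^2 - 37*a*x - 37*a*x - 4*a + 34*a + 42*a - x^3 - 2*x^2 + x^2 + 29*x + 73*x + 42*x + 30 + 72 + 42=8*a^3 + a^2*(6*x - 64) + a*(-3*x^2 - 74*x + 72) - x^3 - x^2 + 144*x + 144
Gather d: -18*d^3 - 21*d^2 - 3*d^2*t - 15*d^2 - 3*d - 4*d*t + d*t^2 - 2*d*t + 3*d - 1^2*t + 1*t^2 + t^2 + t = -18*d^3 + d^2*(-3*t - 36) + d*(t^2 - 6*t) + 2*t^2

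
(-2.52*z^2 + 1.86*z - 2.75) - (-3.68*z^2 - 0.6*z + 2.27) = 1.16*z^2 + 2.46*z - 5.02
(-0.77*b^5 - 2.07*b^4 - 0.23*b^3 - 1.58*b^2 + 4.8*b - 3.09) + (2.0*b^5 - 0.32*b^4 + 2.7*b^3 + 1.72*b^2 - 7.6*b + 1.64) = 1.23*b^5 - 2.39*b^4 + 2.47*b^3 + 0.14*b^2 - 2.8*b - 1.45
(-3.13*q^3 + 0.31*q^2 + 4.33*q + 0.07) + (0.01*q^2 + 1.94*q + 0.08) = -3.13*q^3 + 0.32*q^2 + 6.27*q + 0.15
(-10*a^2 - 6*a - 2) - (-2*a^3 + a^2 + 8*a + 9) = 2*a^3 - 11*a^2 - 14*a - 11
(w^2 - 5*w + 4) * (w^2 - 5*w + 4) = w^4 - 10*w^3 + 33*w^2 - 40*w + 16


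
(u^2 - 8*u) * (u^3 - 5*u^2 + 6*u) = u^5 - 13*u^4 + 46*u^3 - 48*u^2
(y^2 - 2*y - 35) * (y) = y^3 - 2*y^2 - 35*y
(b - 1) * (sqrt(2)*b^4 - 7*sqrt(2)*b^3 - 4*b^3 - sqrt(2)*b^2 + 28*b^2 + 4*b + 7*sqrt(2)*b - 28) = sqrt(2)*b^5 - 8*sqrt(2)*b^4 - 4*b^4 + 6*sqrt(2)*b^3 + 32*b^3 - 24*b^2 + 8*sqrt(2)*b^2 - 32*b - 7*sqrt(2)*b + 28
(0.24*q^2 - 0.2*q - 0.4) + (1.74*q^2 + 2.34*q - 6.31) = 1.98*q^2 + 2.14*q - 6.71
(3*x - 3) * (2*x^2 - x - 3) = 6*x^3 - 9*x^2 - 6*x + 9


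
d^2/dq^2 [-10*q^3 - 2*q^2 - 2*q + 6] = -60*q - 4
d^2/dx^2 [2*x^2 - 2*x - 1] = 4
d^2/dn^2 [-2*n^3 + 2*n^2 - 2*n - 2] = 4 - 12*n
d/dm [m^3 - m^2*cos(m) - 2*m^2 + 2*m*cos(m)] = m^2*sin(m) + 3*m^2 - 2*sqrt(2)*m*sin(m + pi/4) - 4*m + 2*cos(m)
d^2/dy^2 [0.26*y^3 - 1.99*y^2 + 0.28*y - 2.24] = 1.56*y - 3.98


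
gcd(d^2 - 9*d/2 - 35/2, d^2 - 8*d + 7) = d - 7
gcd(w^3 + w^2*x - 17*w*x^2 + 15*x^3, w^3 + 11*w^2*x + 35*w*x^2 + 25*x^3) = w + 5*x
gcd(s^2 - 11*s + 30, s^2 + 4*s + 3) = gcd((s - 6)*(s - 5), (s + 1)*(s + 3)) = 1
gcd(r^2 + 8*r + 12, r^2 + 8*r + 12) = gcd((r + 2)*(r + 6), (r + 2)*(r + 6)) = r^2 + 8*r + 12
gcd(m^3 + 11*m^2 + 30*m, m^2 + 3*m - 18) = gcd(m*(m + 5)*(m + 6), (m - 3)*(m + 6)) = m + 6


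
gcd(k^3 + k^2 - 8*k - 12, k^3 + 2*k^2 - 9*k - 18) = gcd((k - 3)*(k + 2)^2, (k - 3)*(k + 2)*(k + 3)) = k^2 - k - 6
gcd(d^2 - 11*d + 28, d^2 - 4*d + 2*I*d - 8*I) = d - 4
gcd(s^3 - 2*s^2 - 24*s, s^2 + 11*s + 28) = s + 4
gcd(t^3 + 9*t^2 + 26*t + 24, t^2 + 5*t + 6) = t^2 + 5*t + 6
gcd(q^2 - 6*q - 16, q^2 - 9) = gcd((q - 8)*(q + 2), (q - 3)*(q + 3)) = 1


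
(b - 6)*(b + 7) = b^2 + b - 42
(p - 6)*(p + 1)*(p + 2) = p^3 - 3*p^2 - 16*p - 12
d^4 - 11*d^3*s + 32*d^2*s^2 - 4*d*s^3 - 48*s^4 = (d - 6*s)*(d - 4*s)*(d - 2*s)*(d + s)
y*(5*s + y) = 5*s*y + y^2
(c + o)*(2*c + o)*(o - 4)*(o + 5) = 2*c^2*o^2 + 2*c^2*o - 40*c^2 + 3*c*o^3 + 3*c*o^2 - 60*c*o + o^4 + o^3 - 20*o^2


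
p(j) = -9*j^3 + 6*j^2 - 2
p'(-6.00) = -1044.00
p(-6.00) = 2158.00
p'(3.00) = -207.00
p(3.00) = -191.00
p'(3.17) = -233.28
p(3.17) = -228.40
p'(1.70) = -57.63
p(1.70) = -28.88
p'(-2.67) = -224.52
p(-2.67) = 212.08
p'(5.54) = -762.19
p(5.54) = -1348.13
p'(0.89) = -10.71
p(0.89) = -3.59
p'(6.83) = -1177.56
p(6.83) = -2589.61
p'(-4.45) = -588.07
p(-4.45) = 909.91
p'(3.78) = -340.43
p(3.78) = -402.36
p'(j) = -27*j^2 + 12*j = 3*j*(4 - 9*j)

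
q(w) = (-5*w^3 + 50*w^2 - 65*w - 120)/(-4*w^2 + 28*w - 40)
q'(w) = (8*w - 28)*(-5*w^3 + 50*w^2 - 65*w - 120)/(-4*w^2 + 28*w - 40)^2 + (-15*w^2 + 100*w - 65)/(-4*w^2 + 28*w - 40) = 5*(w^4 - 14*w^3 + 87*w^2 - 248*w + 298)/(4*(w^4 - 14*w^3 + 69*w^2 - 140*w + 100))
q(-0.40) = 1.65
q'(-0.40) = 3.07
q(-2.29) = -2.81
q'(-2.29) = 1.94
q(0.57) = 5.59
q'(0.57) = 5.68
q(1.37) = 14.00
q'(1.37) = 21.28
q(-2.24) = -2.71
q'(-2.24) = 1.95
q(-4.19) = -6.14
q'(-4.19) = 1.62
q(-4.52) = -6.67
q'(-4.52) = 1.59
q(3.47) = 5.29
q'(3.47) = 11.13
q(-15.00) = -21.31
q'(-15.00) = 1.31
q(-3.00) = -4.12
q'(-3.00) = 1.78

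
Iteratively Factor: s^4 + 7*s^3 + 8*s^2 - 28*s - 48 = (s + 4)*(s^3 + 3*s^2 - 4*s - 12) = (s - 2)*(s + 4)*(s^2 + 5*s + 6) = (s - 2)*(s + 3)*(s + 4)*(s + 2)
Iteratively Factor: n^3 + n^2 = (n)*(n^2 + n) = n^2*(n + 1)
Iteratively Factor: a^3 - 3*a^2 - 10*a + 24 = (a + 3)*(a^2 - 6*a + 8) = (a - 2)*(a + 3)*(a - 4)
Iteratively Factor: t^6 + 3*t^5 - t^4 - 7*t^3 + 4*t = (t + 2)*(t^5 + t^4 - 3*t^3 - t^2 + 2*t) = (t + 2)^2*(t^4 - t^3 - t^2 + t) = (t - 1)*(t + 2)^2*(t^3 - t) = t*(t - 1)*(t + 2)^2*(t^2 - 1) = t*(t - 1)*(t + 1)*(t + 2)^2*(t - 1)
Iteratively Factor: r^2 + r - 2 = (r - 1)*(r + 2)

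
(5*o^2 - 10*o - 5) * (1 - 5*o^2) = -25*o^4 + 50*o^3 + 30*o^2 - 10*o - 5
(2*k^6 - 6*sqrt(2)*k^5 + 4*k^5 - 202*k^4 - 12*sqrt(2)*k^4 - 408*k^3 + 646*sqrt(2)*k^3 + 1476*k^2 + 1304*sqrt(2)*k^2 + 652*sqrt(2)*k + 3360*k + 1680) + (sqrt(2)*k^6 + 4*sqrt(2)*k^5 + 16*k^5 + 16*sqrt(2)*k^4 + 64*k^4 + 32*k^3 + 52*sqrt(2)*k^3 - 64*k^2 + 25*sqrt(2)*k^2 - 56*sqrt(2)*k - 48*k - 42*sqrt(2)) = sqrt(2)*k^6 + 2*k^6 - 2*sqrt(2)*k^5 + 20*k^5 - 138*k^4 + 4*sqrt(2)*k^4 - 376*k^3 + 698*sqrt(2)*k^3 + 1412*k^2 + 1329*sqrt(2)*k^2 + 596*sqrt(2)*k + 3312*k - 42*sqrt(2) + 1680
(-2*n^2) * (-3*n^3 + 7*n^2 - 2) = 6*n^5 - 14*n^4 + 4*n^2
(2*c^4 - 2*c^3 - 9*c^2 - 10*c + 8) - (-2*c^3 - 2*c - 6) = 2*c^4 - 9*c^2 - 8*c + 14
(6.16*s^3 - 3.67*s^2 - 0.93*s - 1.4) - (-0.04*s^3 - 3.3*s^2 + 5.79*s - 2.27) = 6.2*s^3 - 0.37*s^2 - 6.72*s + 0.87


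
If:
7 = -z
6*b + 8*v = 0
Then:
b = -4*v/3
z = -7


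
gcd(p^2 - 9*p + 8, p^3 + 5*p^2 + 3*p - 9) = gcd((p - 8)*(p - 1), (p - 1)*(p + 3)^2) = p - 1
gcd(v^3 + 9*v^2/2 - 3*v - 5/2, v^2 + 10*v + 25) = v + 5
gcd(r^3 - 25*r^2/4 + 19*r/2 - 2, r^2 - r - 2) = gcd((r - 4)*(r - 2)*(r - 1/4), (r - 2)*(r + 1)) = r - 2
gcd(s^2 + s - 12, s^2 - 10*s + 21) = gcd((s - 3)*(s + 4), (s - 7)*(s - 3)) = s - 3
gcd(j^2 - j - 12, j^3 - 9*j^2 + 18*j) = 1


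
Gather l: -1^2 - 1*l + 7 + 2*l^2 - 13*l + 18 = 2*l^2 - 14*l + 24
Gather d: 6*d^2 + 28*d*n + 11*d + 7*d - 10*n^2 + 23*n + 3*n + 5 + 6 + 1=6*d^2 + d*(28*n + 18) - 10*n^2 + 26*n + 12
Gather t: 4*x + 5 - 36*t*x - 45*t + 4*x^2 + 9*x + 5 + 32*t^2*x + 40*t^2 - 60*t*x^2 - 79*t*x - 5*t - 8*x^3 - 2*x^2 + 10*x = t^2*(32*x + 40) + t*(-60*x^2 - 115*x - 50) - 8*x^3 + 2*x^2 + 23*x + 10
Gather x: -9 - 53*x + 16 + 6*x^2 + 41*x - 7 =6*x^2 - 12*x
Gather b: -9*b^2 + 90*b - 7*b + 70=-9*b^2 + 83*b + 70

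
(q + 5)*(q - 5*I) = q^2 + 5*q - 5*I*q - 25*I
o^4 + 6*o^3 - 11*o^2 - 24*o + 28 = (o - 2)*(o - 1)*(o + 2)*(o + 7)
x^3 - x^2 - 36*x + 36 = (x - 6)*(x - 1)*(x + 6)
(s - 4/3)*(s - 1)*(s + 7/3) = s^3 - 37*s/9 + 28/9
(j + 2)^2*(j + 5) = j^3 + 9*j^2 + 24*j + 20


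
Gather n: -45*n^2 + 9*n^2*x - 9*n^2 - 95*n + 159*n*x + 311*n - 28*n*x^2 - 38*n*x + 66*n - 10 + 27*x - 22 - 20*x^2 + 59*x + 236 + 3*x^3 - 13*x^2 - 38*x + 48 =n^2*(9*x - 54) + n*(-28*x^2 + 121*x + 282) + 3*x^3 - 33*x^2 + 48*x + 252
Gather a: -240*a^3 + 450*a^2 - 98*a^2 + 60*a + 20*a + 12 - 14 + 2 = -240*a^3 + 352*a^2 + 80*a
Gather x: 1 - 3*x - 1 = -3*x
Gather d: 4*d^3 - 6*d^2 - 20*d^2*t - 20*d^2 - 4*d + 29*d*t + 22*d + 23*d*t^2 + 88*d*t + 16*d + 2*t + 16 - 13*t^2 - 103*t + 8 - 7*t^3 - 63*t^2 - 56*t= 4*d^3 + d^2*(-20*t - 26) + d*(23*t^2 + 117*t + 34) - 7*t^3 - 76*t^2 - 157*t + 24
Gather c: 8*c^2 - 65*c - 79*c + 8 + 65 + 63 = 8*c^2 - 144*c + 136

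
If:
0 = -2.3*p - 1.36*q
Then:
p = -0.591304347826087*q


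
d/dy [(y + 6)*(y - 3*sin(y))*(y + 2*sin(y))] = (y + 6)*(y - 3*sin(y))*(2*cos(y) + 1) - (y + 6)*(y + 2*sin(y))*(3*cos(y) - 1) + (y - 3*sin(y))*(y + 2*sin(y))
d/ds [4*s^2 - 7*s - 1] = 8*s - 7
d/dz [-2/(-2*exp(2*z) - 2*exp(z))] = (-2*exp(z) - 1)*exp(-z)/(exp(z) + 1)^2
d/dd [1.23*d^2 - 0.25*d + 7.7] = 2.46*d - 0.25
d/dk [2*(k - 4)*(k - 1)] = 4*k - 10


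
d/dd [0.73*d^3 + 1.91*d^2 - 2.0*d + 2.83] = 2.19*d^2 + 3.82*d - 2.0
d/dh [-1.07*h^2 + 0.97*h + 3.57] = 0.97 - 2.14*h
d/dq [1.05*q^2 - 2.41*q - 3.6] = 2.1*q - 2.41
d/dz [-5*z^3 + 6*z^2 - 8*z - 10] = -15*z^2 + 12*z - 8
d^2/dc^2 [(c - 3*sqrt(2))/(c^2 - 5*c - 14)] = 2*(-(c - 3*sqrt(2))*(2*c - 5)^2 + (-3*c + 3*sqrt(2) + 5)*(-c^2 + 5*c + 14))/(-c^2 + 5*c + 14)^3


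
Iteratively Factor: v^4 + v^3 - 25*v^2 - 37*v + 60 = (v + 4)*(v^3 - 3*v^2 - 13*v + 15) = (v + 3)*(v + 4)*(v^2 - 6*v + 5) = (v - 5)*(v + 3)*(v + 4)*(v - 1)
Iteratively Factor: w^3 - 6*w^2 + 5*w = (w - 1)*(w^2 - 5*w) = w*(w - 1)*(w - 5)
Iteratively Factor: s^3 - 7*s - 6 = (s + 1)*(s^2 - s - 6) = (s - 3)*(s + 1)*(s + 2)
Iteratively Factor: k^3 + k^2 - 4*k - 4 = (k - 2)*(k^2 + 3*k + 2) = (k - 2)*(k + 1)*(k + 2)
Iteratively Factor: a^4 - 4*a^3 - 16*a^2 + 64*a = (a + 4)*(a^3 - 8*a^2 + 16*a) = (a - 4)*(a + 4)*(a^2 - 4*a) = a*(a - 4)*(a + 4)*(a - 4)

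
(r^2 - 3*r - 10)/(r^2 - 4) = (r - 5)/(r - 2)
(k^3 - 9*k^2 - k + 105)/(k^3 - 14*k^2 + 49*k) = (k^2 - 2*k - 15)/(k*(k - 7))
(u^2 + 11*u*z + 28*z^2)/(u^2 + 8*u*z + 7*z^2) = (u + 4*z)/(u + z)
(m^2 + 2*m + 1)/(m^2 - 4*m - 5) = (m + 1)/(m - 5)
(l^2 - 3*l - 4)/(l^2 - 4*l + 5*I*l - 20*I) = (l + 1)/(l + 5*I)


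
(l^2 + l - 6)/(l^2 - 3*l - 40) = (-l^2 - l + 6)/(-l^2 + 3*l + 40)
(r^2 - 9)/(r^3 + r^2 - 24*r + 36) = (r + 3)/(r^2 + 4*r - 12)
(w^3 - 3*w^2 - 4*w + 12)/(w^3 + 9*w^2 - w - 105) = (w^2 - 4)/(w^2 + 12*w + 35)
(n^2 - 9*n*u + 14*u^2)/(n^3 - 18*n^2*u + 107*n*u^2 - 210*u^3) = (n - 2*u)/(n^2 - 11*n*u + 30*u^2)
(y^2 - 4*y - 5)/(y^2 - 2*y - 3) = (y - 5)/(y - 3)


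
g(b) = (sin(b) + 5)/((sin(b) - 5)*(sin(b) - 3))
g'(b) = cos(b)/((sin(b) - 5)*(sin(b) - 3)) - (sin(b) + 5)*cos(b)/((sin(b) - 5)*(sin(b) - 3)^2) - (sin(b) + 5)*cos(b)/((sin(b) - 5)^2*(sin(b) - 3)) = (-10*sin(b) + cos(b)^2 + 54)*cos(b)/((sin(b) - 5)^2*(sin(b) - 3)^2)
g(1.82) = 0.73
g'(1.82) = -0.16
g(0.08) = 0.35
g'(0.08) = 0.26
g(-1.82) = 0.17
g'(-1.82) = -0.03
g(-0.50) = 0.24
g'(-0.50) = 0.14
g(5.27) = 0.18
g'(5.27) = 0.07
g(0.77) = 0.57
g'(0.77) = 0.35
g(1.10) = 0.68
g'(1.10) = 0.27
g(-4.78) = 0.75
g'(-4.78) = 0.05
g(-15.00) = 0.21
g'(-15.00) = -0.11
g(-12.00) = 0.50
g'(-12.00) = 0.34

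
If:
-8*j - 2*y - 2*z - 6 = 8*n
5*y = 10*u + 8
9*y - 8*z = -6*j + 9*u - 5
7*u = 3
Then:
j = 4*z/3 - 407/105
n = 211/84 - 19*z/12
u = 3/7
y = 86/35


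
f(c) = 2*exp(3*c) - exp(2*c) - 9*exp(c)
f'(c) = 6*exp(3*c) - 2*exp(2*c) - 9*exp(c)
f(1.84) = 402.95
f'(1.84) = 1361.85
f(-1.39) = -2.27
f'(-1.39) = -2.27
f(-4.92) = -0.07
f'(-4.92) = -0.07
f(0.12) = -8.55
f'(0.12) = -4.09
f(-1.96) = -1.28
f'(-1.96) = -1.29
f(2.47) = 3058.68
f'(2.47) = 9528.62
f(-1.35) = -2.37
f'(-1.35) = -2.36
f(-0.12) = -7.37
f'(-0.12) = -5.37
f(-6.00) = -0.02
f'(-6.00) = -0.02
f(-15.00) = 0.00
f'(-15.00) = 0.00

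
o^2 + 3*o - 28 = (o - 4)*(o + 7)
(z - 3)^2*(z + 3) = z^3 - 3*z^2 - 9*z + 27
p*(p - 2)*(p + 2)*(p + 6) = p^4 + 6*p^3 - 4*p^2 - 24*p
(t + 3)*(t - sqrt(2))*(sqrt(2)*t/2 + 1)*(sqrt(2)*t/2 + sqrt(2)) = t^4/2 + 5*t^3/2 + 2*t^2 - 5*t - 6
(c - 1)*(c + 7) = c^2 + 6*c - 7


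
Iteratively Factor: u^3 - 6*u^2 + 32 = (u + 2)*(u^2 - 8*u + 16) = (u - 4)*(u + 2)*(u - 4)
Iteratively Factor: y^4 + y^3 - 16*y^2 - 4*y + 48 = (y + 4)*(y^3 - 3*y^2 - 4*y + 12) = (y + 2)*(y + 4)*(y^2 - 5*y + 6) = (y - 2)*(y + 2)*(y + 4)*(y - 3)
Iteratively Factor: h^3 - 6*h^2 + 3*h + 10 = (h + 1)*(h^2 - 7*h + 10) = (h - 5)*(h + 1)*(h - 2)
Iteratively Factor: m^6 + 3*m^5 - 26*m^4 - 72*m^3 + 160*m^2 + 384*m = (m - 4)*(m^5 + 7*m^4 + 2*m^3 - 64*m^2 - 96*m) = m*(m - 4)*(m^4 + 7*m^3 + 2*m^2 - 64*m - 96) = m*(m - 4)*(m + 4)*(m^3 + 3*m^2 - 10*m - 24) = m*(m - 4)*(m + 4)^2*(m^2 - m - 6) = m*(m - 4)*(m + 2)*(m + 4)^2*(m - 3)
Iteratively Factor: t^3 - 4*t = (t + 2)*(t^2 - 2*t) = (t - 2)*(t + 2)*(t)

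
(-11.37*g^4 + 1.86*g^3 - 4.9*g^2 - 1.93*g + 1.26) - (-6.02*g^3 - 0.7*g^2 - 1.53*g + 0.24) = -11.37*g^4 + 7.88*g^3 - 4.2*g^2 - 0.4*g + 1.02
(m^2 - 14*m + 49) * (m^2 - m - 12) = m^4 - 15*m^3 + 51*m^2 + 119*m - 588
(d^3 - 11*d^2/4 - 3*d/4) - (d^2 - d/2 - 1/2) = d^3 - 15*d^2/4 - d/4 + 1/2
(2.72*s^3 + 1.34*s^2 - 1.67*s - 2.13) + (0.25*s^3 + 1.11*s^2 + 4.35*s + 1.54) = 2.97*s^3 + 2.45*s^2 + 2.68*s - 0.59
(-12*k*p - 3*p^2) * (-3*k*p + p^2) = 36*k^2*p^2 - 3*k*p^3 - 3*p^4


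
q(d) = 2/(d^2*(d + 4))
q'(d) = -2/(d^2*(d + 4)^2) - 4/(d^3*(d + 4))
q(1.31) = 0.22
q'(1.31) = -0.38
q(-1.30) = 0.44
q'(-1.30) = 0.51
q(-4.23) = -0.49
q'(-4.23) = -2.34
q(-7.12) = -0.01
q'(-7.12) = -0.01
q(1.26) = 0.24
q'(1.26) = -0.43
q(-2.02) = 0.25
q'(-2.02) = 0.12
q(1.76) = 0.11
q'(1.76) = -0.15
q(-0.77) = 1.04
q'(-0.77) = 2.39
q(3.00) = 0.03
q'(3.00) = -0.03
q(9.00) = 0.00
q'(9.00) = 0.00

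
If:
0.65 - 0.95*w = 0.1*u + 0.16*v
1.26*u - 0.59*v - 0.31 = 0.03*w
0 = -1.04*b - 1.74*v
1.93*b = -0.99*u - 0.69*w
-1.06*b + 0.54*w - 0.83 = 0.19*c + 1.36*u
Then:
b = -0.41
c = -3.06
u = 0.37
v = 0.24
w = 0.60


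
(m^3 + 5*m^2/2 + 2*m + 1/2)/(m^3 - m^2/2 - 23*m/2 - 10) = (2*m^2 + 3*m + 1)/(2*m^2 - 3*m - 20)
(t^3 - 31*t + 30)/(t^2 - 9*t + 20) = (t^2 + 5*t - 6)/(t - 4)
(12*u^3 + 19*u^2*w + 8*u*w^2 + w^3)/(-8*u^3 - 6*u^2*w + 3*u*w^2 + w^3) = (-3*u - w)/(2*u - w)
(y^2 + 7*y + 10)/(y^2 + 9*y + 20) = (y + 2)/(y + 4)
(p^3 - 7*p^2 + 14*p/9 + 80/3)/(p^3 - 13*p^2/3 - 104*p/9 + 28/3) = (9*p^2 - 9*p - 40)/(9*p^2 + 15*p - 14)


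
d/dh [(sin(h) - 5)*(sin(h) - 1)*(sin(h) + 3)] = (3*sin(h)^2 - 6*sin(h) - 13)*cos(h)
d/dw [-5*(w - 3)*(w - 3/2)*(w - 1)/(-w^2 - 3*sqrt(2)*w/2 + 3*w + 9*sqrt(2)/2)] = 5*(4*w^2 + 12*sqrt(2)*w - 15*sqrt(2) - 6)/(2*(2*w^2 + 6*sqrt(2)*w + 9))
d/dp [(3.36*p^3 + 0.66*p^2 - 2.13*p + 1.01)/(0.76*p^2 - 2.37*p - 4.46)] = (2.5536*p^4 - 15.9264*p^3 - 44.9022*p^2 - 7.4224*p + 11.8935)/(0.5776*p^4 - 3.6024*p^3 - 1.1623*p^2 + 21.1404*p + 19.8916)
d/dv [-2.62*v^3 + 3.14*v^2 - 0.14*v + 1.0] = -7.86*v^2 + 6.28*v - 0.14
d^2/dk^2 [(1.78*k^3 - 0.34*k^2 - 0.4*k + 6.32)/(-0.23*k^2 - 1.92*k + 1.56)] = (1.11022302462516e-16*k^5 - 14.65888*k^3 + 30.71472*k^2 - 41.8752*k - 47.08032)/(0.012167*k^6 + 0.304704*k^5 + 2.296044*k^4 + 2.944512*k^3 - 15.573168*k^2 + 14.017536*k - 3.796416)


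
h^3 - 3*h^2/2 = h^2*(h - 3/2)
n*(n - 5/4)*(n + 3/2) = n^3 + n^2/4 - 15*n/8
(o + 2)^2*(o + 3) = o^3 + 7*o^2 + 16*o + 12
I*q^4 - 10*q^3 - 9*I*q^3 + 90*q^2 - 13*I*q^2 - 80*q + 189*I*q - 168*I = (q - 8)*(q + 3*I)*(q + 7*I)*(I*q - I)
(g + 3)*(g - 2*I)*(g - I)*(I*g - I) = I*g^4 + 3*g^3 + 2*I*g^3 + 6*g^2 - 5*I*g^2 - 9*g - 4*I*g + 6*I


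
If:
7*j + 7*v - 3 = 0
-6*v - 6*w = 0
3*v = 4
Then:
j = -19/21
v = 4/3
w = -4/3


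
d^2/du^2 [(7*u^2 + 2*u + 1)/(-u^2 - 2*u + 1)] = 8*(3*u^3 - 6*u^2 - 3*u - 4)/(u^6 + 6*u^5 + 9*u^4 - 4*u^3 - 9*u^2 + 6*u - 1)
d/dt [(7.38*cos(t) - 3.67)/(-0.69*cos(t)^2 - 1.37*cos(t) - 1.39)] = (-5.0922*cos(t)^2 + 5.0646*cos(t) + 15.2861)*sin(t)/(0.4761*cos(t)^4 + 1.8906*cos(t)^3 + 3.7951*cos(t)^2 + 3.8086*cos(t) + 1.9321)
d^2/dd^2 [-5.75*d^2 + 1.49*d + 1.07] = -11.5000000000000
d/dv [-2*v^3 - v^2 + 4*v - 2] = -6*v^2 - 2*v + 4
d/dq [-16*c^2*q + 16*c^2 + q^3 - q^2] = -16*c^2 + 3*q^2 - 2*q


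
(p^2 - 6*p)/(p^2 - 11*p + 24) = p*(p - 6)/(p^2 - 11*p + 24)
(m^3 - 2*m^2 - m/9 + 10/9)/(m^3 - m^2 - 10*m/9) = (m - 1)/m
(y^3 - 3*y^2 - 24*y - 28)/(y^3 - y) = (y^3 - 3*y^2 - 24*y - 28)/(y^3 - y)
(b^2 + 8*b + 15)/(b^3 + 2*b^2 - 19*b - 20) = (b + 3)/(b^2 - 3*b - 4)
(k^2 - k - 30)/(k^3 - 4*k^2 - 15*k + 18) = (k + 5)/(k^2 + 2*k - 3)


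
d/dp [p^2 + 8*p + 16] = 2*p + 8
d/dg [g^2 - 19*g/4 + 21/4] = 2*g - 19/4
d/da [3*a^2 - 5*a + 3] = 6*a - 5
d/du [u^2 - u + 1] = 2*u - 1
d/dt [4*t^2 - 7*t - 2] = 8*t - 7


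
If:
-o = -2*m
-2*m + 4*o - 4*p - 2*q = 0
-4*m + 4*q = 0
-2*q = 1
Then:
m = -1/2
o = -1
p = -1/2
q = -1/2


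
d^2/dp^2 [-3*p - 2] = 0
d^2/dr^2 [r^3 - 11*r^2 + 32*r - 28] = 6*r - 22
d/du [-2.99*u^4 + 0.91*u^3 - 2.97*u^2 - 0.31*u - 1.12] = -11.96*u^3 + 2.73*u^2 - 5.94*u - 0.31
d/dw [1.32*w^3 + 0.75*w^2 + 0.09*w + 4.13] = 3.96*w^2 + 1.5*w + 0.09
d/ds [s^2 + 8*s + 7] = 2*s + 8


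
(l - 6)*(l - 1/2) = l^2 - 13*l/2 + 3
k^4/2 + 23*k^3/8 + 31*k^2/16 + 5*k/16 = k*(k/2 + 1/4)*(k + 1/4)*(k + 5)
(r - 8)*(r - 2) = r^2 - 10*r + 16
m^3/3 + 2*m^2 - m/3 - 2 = (m/3 + 1/3)*(m - 1)*(m + 6)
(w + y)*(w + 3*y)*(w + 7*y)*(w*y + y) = w^4*y + 11*w^3*y^2 + w^3*y + 31*w^2*y^3 + 11*w^2*y^2 + 21*w*y^4 + 31*w*y^3 + 21*y^4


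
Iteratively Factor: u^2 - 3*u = (u - 3)*(u)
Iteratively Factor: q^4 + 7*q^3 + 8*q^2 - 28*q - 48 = (q - 2)*(q^3 + 9*q^2 + 26*q + 24) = (q - 2)*(q + 4)*(q^2 + 5*q + 6) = (q - 2)*(q + 2)*(q + 4)*(q + 3)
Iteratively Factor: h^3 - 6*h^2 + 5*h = (h)*(h^2 - 6*h + 5) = h*(h - 1)*(h - 5)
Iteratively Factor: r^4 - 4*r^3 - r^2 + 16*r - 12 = (r - 3)*(r^3 - r^2 - 4*r + 4) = (r - 3)*(r + 2)*(r^2 - 3*r + 2) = (r - 3)*(r - 2)*(r + 2)*(r - 1)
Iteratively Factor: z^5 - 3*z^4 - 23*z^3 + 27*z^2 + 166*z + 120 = (z + 1)*(z^4 - 4*z^3 - 19*z^2 + 46*z + 120) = (z - 5)*(z + 1)*(z^3 + z^2 - 14*z - 24) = (z - 5)*(z + 1)*(z + 3)*(z^2 - 2*z - 8) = (z - 5)*(z + 1)*(z + 2)*(z + 3)*(z - 4)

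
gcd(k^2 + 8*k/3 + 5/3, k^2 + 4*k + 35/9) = k + 5/3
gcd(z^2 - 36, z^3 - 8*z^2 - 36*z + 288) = z^2 - 36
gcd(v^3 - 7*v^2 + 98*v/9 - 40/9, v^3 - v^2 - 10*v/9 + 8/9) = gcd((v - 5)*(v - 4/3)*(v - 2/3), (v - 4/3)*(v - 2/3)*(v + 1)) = v^2 - 2*v + 8/9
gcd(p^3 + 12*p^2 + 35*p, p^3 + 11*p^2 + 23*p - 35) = p^2 + 12*p + 35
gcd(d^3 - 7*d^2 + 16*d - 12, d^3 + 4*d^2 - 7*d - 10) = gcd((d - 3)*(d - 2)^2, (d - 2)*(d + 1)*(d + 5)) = d - 2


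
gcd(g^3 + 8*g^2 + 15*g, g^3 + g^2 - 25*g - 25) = g + 5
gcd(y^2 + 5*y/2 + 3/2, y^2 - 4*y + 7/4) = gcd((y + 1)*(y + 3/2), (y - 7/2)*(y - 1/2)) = 1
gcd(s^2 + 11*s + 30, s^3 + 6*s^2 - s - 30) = s + 5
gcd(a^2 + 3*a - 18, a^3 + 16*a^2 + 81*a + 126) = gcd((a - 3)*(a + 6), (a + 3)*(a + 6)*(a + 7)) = a + 6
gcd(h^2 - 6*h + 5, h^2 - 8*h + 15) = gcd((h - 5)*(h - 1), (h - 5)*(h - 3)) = h - 5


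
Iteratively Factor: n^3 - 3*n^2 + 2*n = (n - 1)*(n^2 - 2*n) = (n - 2)*(n - 1)*(n)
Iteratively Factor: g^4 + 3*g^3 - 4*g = (g)*(g^3 + 3*g^2 - 4) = g*(g + 2)*(g^2 + g - 2) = g*(g - 1)*(g + 2)*(g + 2)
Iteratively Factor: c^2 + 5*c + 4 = (c + 4)*(c + 1)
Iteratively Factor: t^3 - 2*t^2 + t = (t - 1)*(t^2 - t) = t*(t - 1)*(t - 1)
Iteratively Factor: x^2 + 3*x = (x + 3)*(x)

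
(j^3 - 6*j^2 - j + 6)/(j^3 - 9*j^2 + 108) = (j^2 - 1)/(j^2 - 3*j - 18)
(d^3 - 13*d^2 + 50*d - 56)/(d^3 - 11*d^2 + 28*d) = (d - 2)/d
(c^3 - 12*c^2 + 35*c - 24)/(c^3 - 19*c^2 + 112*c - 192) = (c - 1)/(c - 8)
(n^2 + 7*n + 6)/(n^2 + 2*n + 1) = (n + 6)/(n + 1)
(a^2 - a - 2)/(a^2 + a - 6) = (a + 1)/(a + 3)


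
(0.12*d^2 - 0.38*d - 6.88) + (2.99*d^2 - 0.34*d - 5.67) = 3.11*d^2 - 0.72*d - 12.55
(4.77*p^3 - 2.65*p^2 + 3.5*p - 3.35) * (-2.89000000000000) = -13.7853*p^3 + 7.6585*p^2 - 10.115*p + 9.6815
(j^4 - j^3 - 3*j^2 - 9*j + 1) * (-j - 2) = -j^5 - j^4 + 5*j^3 + 15*j^2 + 17*j - 2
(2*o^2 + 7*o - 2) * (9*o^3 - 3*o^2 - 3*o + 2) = 18*o^5 + 57*o^4 - 45*o^3 - 11*o^2 + 20*o - 4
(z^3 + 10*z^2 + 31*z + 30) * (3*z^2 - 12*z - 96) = 3*z^5 + 18*z^4 - 123*z^3 - 1242*z^2 - 3336*z - 2880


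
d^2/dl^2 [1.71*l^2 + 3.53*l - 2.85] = 3.42000000000000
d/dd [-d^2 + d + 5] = 1 - 2*d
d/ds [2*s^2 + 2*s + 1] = 4*s + 2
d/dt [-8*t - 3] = -8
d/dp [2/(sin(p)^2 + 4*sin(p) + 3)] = -4*(sin(p) + 2)*cos(p)/(sin(p)^2 + 4*sin(p) + 3)^2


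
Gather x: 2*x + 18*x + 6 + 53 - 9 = 20*x + 50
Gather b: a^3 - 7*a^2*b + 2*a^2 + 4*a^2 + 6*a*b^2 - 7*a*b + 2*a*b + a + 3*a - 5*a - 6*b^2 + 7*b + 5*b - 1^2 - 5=a^3 + 6*a^2 - a + b^2*(6*a - 6) + b*(-7*a^2 - 5*a + 12) - 6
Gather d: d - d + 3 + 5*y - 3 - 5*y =0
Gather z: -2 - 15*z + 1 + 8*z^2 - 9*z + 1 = 8*z^2 - 24*z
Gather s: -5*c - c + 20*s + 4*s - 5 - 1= -6*c + 24*s - 6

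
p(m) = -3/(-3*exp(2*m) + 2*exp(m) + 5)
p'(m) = -3*(6*exp(2*m) - 2*exp(m))/(-3*exp(2*m) + 2*exp(m) + 5)^2 = (6 - 18*exp(m))*exp(m)/(-3*exp(2*m) + 2*exp(m) + 5)^2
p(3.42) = 0.00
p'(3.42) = -0.00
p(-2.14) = -0.58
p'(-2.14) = 0.02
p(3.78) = 0.00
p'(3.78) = -0.00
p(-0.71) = -0.57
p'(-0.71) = -0.05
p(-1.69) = -0.57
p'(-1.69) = 0.02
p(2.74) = 0.00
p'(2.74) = -0.01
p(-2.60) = -0.58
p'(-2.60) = 0.01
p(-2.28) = -0.58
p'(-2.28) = 0.02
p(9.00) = 0.00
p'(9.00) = 0.00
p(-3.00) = -0.59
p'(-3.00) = 0.01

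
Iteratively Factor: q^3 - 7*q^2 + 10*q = (q - 5)*(q^2 - 2*q) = q*(q - 5)*(q - 2)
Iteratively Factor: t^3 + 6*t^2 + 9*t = (t + 3)*(t^2 + 3*t) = (t + 3)^2*(t)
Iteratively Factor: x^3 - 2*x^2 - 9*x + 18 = (x - 2)*(x^2 - 9) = (x - 2)*(x + 3)*(x - 3)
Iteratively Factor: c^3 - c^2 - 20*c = (c - 5)*(c^2 + 4*c) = (c - 5)*(c + 4)*(c)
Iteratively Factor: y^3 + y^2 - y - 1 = (y - 1)*(y^2 + 2*y + 1) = (y - 1)*(y + 1)*(y + 1)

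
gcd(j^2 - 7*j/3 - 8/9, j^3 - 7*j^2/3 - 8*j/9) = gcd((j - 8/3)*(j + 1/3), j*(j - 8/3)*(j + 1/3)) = j^2 - 7*j/3 - 8/9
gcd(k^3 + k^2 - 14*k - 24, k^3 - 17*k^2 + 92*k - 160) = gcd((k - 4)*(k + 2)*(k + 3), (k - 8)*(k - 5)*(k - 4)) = k - 4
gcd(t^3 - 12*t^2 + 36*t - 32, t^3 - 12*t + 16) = t^2 - 4*t + 4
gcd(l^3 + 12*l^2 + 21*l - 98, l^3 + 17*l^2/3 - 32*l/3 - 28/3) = l^2 + 5*l - 14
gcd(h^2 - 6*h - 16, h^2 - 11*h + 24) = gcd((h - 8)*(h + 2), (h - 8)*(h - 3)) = h - 8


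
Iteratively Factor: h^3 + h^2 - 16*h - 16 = (h + 1)*(h^2 - 16) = (h + 1)*(h + 4)*(h - 4)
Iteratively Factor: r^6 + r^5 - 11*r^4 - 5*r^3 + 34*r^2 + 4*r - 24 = (r - 2)*(r^5 + 3*r^4 - 5*r^3 - 15*r^2 + 4*r + 12) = (r - 2)*(r + 3)*(r^4 - 5*r^2 + 4) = (r - 2)*(r + 2)*(r + 3)*(r^3 - 2*r^2 - r + 2) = (r - 2)*(r + 1)*(r + 2)*(r + 3)*(r^2 - 3*r + 2) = (r - 2)^2*(r + 1)*(r + 2)*(r + 3)*(r - 1)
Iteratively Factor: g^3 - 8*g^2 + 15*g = (g - 5)*(g^2 - 3*g) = (g - 5)*(g - 3)*(g)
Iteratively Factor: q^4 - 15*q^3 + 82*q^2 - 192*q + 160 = (q - 5)*(q^3 - 10*q^2 + 32*q - 32) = (q - 5)*(q - 2)*(q^2 - 8*q + 16) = (q - 5)*(q - 4)*(q - 2)*(q - 4)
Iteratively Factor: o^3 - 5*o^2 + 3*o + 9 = (o - 3)*(o^2 - 2*o - 3) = (o - 3)*(o + 1)*(o - 3)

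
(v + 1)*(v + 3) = v^2 + 4*v + 3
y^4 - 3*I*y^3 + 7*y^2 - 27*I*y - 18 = (y - 3*I)*(y - 2*I)*(y - I)*(y + 3*I)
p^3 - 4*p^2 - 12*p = p*(p - 6)*(p + 2)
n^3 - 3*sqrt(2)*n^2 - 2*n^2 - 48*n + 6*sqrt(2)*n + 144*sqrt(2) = (n - 8)*(n + 6)*(n - 3*sqrt(2))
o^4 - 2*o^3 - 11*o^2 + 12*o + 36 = (o - 3)^2*(o + 2)^2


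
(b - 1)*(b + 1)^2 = b^3 + b^2 - b - 1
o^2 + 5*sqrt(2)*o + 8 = (o + sqrt(2))*(o + 4*sqrt(2))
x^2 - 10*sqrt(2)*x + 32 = (x - 8*sqrt(2))*(x - 2*sqrt(2))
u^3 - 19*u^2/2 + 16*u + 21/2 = (u - 7)*(u - 3)*(u + 1/2)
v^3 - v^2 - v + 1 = (v - 1)^2*(v + 1)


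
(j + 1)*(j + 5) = j^2 + 6*j + 5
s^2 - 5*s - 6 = (s - 6)*(s + 1)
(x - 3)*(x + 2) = x^2 - x - 6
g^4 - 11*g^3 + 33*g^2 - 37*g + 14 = (g - 7)*(g - 2)*(g - 1)^2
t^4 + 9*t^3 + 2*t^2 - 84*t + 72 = (t - 2)*(t - 1)*(t + 6)^2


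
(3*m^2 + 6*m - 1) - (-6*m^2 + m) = 9*m^2 + 5*m - 1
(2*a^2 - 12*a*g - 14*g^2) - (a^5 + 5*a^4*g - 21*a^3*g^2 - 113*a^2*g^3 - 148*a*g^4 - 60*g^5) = -a^5 - 5*a^4*g + 21*a^3*g^2 + 113*a^2*g^3 + 2*a^2 + 148*a*g^4 - 12*a*g + 60*g^5 - 14*g^2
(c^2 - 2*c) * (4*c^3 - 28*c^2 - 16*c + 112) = 4*c^5 - 36*c^4 + 40*c^3 + 144*c^2 - 224*c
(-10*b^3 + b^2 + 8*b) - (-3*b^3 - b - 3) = -7*b^3 + b^2 + 9*b + 3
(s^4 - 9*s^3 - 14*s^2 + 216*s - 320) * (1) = s^4 - 9*s^3 - 14*s^2 + 216*s - 320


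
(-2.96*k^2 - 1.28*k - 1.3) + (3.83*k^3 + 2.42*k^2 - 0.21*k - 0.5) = 3.83*k^3 - 0.54*k^2 - 1.49*k - 1.8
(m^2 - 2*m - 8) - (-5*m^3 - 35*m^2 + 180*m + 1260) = 5*m^3 + 36*m^2 - 182*m - 1268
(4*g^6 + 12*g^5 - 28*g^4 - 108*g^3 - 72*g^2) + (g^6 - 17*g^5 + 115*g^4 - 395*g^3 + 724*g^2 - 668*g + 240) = 5*g^6 - 5*g^5 + 87*g^4 - 503*g^3 + 652*g^2 - 668*g + 240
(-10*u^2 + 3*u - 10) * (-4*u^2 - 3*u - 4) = 40*u^4 + 18*u^3 + 71*u^2 + 18*u + 40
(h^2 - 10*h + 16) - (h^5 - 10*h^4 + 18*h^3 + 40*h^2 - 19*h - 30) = -h^5 + 10*h^4 - 18*h^3 - 39*h^2 + 9*h + 46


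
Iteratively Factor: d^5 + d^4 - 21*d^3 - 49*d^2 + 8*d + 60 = (d + 2)*(d^4 - d^3 - 19*d^2 - 11*d + 30) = (d - 1)*(d + 2)*(d^3 - 19*d - 30) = (d - 5)*(d - 1)*(d + 2)*(d^2 + 5*d + 6) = (d - 5)*(d - 1)*(d + 2)*(d + 3)*(d + 2)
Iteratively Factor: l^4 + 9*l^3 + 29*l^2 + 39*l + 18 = (l + 1)*(l^3 + 8*l^2 + 21*l + 18) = (l + 1)*(l + 3)*(l^2 + 5*l + 6) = (l + 1)*(l + 2)*(l + 3)*(l + 3)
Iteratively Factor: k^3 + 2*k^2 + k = (k)*(k^2 + 2*k + 1) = k*(k + 1)*(k + 1)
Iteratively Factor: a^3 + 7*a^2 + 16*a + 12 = (a + 3)*(a^2 + 4*a + 4) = (a + 2)*(a + 3)*(a + 2)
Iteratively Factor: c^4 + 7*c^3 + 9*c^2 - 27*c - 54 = (c + 3)*(c^3 + 4*c^2 - 3*c - 18) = (c + 3)^2*(c^2 + c - 6) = (c + 3)^3*(c - 2)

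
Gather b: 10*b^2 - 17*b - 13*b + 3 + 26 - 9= 10*b^2 - 30*b + 20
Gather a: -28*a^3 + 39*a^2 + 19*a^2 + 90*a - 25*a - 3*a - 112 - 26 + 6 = -28*a^3 + 58*a^2 + 62*a - 132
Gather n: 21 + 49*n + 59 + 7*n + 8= 56*n + 88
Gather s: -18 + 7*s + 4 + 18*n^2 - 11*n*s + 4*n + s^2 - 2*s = 18*n^2 + 4*n + s^2 + s*(5 - 11*n) - 14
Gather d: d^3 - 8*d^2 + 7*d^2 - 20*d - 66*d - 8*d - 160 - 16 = d^3 - d^2 - 94*d - 176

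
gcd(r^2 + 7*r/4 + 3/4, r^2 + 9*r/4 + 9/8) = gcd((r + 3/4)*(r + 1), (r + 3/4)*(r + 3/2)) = r + 3/4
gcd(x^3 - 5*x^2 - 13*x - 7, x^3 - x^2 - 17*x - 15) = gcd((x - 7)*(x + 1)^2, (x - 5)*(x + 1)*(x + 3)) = x + 1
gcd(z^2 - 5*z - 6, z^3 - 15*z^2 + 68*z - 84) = z - 6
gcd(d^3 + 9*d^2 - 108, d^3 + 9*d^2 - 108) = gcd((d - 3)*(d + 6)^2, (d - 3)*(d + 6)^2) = d^3 + 9*d^2 - 108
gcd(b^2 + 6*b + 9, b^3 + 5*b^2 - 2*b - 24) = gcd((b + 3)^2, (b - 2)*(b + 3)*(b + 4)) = b + 3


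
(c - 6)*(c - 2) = c^2 - 8*c + 12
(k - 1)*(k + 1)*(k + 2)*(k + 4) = k^4 + 6*k^3 + 7*k^2 - 6*k - 8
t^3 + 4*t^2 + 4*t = t*(t + 2)^2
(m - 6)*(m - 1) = m^2 - 7*m + 6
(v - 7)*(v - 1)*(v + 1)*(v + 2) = v^4 - 5*v^3 - 15*v^2 + 5*v + 14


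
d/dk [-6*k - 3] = -6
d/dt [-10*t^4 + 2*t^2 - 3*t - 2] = -40*t^3 + 4*t - 3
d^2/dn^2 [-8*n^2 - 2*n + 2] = -16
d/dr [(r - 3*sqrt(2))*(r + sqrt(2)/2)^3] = (r - 17*sqrt(2)/8)*(2*r + sqrt(2))^2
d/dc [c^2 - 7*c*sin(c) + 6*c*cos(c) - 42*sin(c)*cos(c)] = -6*c*sin(c) - 7*c*cos(c) + 2*c - 7*sin(c) + 6*cos(c) - 42*cos(2*c)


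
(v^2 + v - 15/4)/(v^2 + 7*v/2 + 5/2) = (v - 3/2)/(v + 1)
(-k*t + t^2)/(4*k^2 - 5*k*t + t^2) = t/(-4*k + t)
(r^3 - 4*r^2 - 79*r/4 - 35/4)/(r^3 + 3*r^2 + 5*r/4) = (r - 7)/r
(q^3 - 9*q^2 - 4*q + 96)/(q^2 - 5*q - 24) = q - 4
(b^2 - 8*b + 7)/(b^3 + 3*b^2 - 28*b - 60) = (b^2 - 8*b + 7)/(b^3 + 3*b^2 - 28*b - 60)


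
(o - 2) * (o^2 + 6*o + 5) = o^3 + 4*o^2 - 7*o - 10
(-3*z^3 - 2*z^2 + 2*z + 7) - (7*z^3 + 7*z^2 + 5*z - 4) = -10*z^3 - 9*z^2 - 3*z + 11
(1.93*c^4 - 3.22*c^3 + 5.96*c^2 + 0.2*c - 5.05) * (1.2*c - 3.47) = 2.316*c^5 - 10.5611*c^4 + 18.3254*c^3 - 20.4412*c^2 - 6.754*c + 17.5235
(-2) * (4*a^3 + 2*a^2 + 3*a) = -8*a^3 - 4*a^2 - 6*a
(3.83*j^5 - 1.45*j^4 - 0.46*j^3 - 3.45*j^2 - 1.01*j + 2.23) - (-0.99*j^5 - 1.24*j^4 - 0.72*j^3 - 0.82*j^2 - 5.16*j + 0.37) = 4.82*j^5 - 0.21*j^4 + 0.26*j^3 - 2.63*j^2 + 4.15*j + 1.86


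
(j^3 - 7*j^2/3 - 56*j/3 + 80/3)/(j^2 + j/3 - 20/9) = 3*(j^2 - j - 20)/(3*j + 5)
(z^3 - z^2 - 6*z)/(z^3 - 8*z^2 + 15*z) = (z + 2)/(z - 5)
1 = 1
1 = 1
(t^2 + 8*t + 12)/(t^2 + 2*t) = (t + 6)/t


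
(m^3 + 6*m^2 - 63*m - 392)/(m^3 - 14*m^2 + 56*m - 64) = (m^2 + 14*m + 49)/(m^2 - 6*m + 8)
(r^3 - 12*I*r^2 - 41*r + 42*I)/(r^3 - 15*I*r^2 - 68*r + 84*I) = (r - 3*I)/(r - 6*I)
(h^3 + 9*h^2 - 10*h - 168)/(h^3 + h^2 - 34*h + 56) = (h + 6)/(h - 2)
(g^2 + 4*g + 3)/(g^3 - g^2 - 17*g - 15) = 1/(g - 5)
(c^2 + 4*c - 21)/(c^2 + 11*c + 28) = (c - 3)/(c + 4)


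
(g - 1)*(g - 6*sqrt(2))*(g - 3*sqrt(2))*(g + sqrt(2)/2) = g^4 - 17*sqrt(2)*g^3/2 - g^3 + 17*sqrt(2)*g^2/2 + 27*g^2 - 27*g + 18*sqrt(2)*g - 18*sqrt(2)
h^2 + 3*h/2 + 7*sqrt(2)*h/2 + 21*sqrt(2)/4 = (h + 3/2)*(h + 7*sqrt(2)/2)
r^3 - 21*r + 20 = (r - 4)*(r - 1)*(r + 5)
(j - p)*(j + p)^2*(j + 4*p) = j^4 + 5*j^3*p + 3*j^2*p^2 - 5*j*p^3 - 4*p^4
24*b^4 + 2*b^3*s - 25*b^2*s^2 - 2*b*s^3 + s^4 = (-6*b + s)*(-b + s)*(b + s)*(4*b + s)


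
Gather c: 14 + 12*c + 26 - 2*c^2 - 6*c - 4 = -2*c^2 + 6*c + 36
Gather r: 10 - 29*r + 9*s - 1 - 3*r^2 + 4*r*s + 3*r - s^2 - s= -3*r^2 + r*(4*s - 26) - s^2 + 8*s + 9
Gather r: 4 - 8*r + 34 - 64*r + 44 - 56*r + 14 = 96 - 128*r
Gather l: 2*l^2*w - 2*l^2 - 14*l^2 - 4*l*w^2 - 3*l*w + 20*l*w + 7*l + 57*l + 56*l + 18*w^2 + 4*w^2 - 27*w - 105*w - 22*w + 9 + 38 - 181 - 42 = l^2*(2*w - 16) + l*(-4*w^2 + 17*w + 120) + 22*w^2 - 154*w - 176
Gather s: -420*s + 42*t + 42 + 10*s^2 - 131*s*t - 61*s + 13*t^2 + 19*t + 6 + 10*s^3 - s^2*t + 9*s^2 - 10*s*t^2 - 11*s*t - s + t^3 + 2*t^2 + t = 10*s^3 + s^2*(19 - t) + s*(-10*t^2 - 142*t - 482) + t^3 + 15*t^2 + 62*t + 48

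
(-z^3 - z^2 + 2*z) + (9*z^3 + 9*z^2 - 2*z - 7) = 8*z^3 + 8*z^2 - 7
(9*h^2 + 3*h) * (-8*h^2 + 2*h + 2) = -72*h^4 - 6*h^3 + 24*h^2 + 6*h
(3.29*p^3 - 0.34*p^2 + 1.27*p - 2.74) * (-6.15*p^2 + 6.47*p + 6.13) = -20.2335*p^5 + 23.3773*p^4 + 10.1574*p^3 + 22.9837*p^2 - 9.9427*p - 16.7962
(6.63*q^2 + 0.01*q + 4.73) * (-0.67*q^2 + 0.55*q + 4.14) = -4.4421*q^4 + 3.6398*q^3 + 24.2846*q^2 + 2.6429*q + 19.5822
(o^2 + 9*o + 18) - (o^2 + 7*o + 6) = 2*o + 12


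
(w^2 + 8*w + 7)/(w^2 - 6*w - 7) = (w + 7)/(w - 7)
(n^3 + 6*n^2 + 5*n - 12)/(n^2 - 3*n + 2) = (n^2 + 7*n + 12)/(n - 2)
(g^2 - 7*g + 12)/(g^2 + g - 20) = (g - 3)/(g + 5)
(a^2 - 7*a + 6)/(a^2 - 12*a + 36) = (a - 1)/(a - 6)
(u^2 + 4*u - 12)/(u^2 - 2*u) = (u + 6)/u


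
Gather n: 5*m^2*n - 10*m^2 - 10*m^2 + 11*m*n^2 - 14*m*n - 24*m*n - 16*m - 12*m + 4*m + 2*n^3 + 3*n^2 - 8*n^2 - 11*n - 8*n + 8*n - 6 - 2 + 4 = -20*m^2 - 24*m + 2*n^3 + n^2*(11*m - 5) + n*(5*m^2 - 38*m - 11) - 4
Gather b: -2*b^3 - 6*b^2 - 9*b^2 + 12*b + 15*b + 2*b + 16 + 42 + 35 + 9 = -2*b^3 - 15*b^2 + 29*b + 102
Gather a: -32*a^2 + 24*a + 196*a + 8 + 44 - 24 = -32*a^2 + 220*a + 28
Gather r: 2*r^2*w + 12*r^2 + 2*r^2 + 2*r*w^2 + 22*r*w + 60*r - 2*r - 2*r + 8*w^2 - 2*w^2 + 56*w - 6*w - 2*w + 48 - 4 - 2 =r^2*(2*w + 14) + r*(2*w^2 + 22*w + 56) + 6*w^2 + 48*w + 42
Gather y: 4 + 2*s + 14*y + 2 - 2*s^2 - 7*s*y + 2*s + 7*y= -2*s^2 + 4*s + y*(21 - 7*s) + 6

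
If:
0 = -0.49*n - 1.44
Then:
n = -2.94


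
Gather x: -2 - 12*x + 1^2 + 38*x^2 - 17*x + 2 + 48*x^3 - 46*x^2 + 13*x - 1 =48*x^3 - 8*x^2 - 16*x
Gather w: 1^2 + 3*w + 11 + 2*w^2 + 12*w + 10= 2*w^2 + 15*w + 22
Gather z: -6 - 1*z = -z - 6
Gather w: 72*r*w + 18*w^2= 72*r*w + 18*w^2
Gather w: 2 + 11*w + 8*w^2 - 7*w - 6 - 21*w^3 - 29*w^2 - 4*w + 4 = -21*w^3 - 21*w^2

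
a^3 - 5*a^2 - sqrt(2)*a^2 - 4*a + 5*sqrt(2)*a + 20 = (a - 5)*(a - 2*sqrt(2))*(a + sqrt(2))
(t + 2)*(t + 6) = t^2 + 8*t + 12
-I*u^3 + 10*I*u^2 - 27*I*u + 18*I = (u - 6)*(u - 3)*(-I*u + I)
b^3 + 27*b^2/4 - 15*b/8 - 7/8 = (b - 1/2)*(b + 1/4)*(b + 7)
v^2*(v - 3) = v^3 - 3*v^2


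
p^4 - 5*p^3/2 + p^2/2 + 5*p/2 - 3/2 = (p - 3/2)*(p - 1)^2*(p + 1)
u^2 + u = u*(u + 1)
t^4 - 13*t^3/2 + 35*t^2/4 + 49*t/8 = t*(t - 7/2)^2*(t + 1/2)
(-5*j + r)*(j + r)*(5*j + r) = -25*j^3 - 25*j^2*r + j*r^2 + r^3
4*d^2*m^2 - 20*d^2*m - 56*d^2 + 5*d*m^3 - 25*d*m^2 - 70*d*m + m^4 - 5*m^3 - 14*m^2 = (d + m)*(4*d + m)*(m - 7)*(m + 2)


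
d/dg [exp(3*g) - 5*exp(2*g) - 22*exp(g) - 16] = (3*exp(2*g) - 10*exp(g) - 22)*exp(g)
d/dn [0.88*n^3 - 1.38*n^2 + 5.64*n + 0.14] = 2.64*n^2 - 2.76*n + 5.64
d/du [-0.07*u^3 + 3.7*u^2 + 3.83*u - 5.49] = -0.21*u^2 + 7.4*u + 3.83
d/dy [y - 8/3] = 1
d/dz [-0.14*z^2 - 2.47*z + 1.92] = -0.28*z - 2.47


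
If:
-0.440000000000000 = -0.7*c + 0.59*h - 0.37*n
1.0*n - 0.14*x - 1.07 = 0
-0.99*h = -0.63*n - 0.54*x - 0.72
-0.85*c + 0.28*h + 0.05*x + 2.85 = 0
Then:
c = 7.38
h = 9.85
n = 2.93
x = 13.30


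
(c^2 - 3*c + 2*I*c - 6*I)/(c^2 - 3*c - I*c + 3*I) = (c + 2*I)/(c - I)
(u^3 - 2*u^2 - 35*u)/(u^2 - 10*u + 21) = u*(u + 5)/(u - 3)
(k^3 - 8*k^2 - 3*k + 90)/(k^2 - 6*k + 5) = (k^2 - 3*k - 18)/(k - 1)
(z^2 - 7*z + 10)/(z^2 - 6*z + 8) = (z - 5)/(z - 4)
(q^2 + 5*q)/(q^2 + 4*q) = (q + 5)/(q + 4)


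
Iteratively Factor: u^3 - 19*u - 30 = (u + 3)*(u^2 - 3*u - 10) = (u + 2)*(u + 3)*(u - 5)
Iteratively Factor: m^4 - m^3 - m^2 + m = (m - 1)*(m^3 - m) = (m - 1)^2*(m^2 + m) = (m - 1)^2*(m + 1)*(m)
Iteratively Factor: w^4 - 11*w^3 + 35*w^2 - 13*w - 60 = (w + 1)*(w^3 - 12*w^2 + 47*w - 60) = (w - 5)*(w + 1)*(w^2 - 7*w + 12) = (w - 5)*(w - 4)*(w + 1)*(w - 3)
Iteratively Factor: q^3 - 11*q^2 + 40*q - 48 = (q - 4)*(q^2 - 7*q + 12) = (q - 4)*(q - 3)*(q - 4)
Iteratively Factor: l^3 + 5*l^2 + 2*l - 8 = (l + 2)*(l^2 + 3*l - 4) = (l - 1)*(l + 2)*(l + 4)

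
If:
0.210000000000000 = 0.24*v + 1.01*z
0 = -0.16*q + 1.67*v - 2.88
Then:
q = -43.9244791666667*z - 8.8671875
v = 0.875 - 4.20833333333333*z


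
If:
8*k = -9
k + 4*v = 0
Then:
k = -9/8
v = 9/32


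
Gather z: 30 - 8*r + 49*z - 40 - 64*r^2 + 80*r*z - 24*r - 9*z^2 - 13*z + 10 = -64*r^2 - 32*r - 9*z^2 + z*(80*r + 36)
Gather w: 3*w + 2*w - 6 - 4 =5*w - 10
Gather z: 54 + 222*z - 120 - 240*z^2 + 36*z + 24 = -240*z^2 + 258*z - 42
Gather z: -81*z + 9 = 9 - 81*z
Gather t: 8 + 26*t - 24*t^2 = -24*t^2 + 26*t + 8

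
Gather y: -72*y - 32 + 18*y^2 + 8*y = 18*y^2 - 64*y - 32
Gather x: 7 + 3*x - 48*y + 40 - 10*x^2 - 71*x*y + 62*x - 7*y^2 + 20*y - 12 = -10*x^2 + x*(65 - 71*y) - 7*y^2 - 28*y + 35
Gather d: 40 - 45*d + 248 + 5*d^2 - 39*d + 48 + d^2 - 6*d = 6*d^2 - 90*d + 336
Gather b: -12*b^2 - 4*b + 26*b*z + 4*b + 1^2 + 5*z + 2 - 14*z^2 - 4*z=-12*b^2 + 26*b*z - 14*z^2 + z + 3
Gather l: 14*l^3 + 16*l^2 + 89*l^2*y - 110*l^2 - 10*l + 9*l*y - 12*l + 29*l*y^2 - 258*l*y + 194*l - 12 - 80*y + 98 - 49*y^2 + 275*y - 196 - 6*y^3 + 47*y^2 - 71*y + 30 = 14*l^3 + l^2*(89*y - 94) + l*(29*y^2 - 249*y + 172) - 6*y^3 - 2*y^2 + 124*y - 80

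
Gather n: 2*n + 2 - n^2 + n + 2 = -n^2 + 3*n + 4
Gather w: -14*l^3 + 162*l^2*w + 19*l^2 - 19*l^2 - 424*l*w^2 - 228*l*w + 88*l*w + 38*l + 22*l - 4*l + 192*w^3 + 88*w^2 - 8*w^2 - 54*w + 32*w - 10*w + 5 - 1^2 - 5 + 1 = -14*l^3 + 56*l + 192*w^3 + w^2*(80 - 424*l) + w*(162*l^2 - 140*l - 32)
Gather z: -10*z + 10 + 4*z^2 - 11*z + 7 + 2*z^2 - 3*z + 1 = 6*z^2 - 24*z + 18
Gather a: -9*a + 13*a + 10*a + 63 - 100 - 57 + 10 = 14*a - 84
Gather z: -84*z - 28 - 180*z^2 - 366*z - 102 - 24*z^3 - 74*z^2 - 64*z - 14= -24*z^3 - 254*z^2 - 514*z - 144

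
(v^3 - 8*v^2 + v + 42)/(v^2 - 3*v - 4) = (-v^3 + 8*v^2 - v - 42)/(-v^2 + 3*v + 4)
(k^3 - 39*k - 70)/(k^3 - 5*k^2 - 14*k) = (k + 5)/k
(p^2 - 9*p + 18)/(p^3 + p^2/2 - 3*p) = 2*(p^2 - 9*p + 18)/(p*(2*p^2 + p - 6))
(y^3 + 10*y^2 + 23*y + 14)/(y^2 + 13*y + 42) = (y^2 + 3*y + 2)/(y + 6)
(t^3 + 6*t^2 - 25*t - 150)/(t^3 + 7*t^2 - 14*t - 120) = (t - 5)/(t - 4)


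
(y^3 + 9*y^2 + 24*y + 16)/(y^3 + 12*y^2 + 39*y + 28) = (y + 4)/(y + 7)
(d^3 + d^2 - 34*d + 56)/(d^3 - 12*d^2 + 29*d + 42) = (d^3 + d^2 - 34*d + 56)/(d^3 - 12*d^2 + 29*d + 42)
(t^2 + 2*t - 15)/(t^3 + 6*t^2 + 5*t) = (t - 3)/(t*(t + 1))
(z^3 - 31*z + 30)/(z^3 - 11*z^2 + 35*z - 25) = (z + 6)/(z - 5)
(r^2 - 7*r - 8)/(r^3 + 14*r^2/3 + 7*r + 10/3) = 3*(r - 8)/(3*r^2 + 11*r + 10)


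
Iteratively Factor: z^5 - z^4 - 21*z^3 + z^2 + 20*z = (z - 1)*(z^4 - 21*z^2 - 20*z) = (z - 1)*(z + 4)*(z^3 - 4*z^2 - 5*z) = (z - 1)*(z + 1)*(z + 4)*(z^2 - 5*z) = z*(z - 1)*(z + 1)*(z + 4)*(z - 5)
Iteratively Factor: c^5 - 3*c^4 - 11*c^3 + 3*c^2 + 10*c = (c)*(c^4 - 3*c^3 - 11*c^2 + 3*c + 10) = c*(c + 2)*(c^3 - 5*c^2 - c + 5) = c*(c - 1)*(c + 2)*(c^2 - 4*c - 5) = c*(c - 1)*(c + 1)*(c + 2)*(c - 5)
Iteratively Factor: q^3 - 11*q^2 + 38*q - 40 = (q - 5)*(q^2 - 6*q + 8) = (q - 5)*(q - 2)*(q - 4)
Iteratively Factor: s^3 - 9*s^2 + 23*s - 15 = (s - 3)*(s^2 - 6*s + 5) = (s - 5)*(s - 3)*(s - 1)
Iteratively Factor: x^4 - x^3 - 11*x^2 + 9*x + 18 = (x - 2)*(x^3 + x^2 - 9*x - 9) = (x - 3)*(x - 2)*(x^2 + 4*x + 3) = (x - 3)*(x - 2)*(x + 3)*(x + 1)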